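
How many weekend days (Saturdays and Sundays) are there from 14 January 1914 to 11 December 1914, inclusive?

14 January 1914 is a Wednesday.
The range spans 332 days (inclusive of both endpoints).
332 = 7 × 47 + 3, so there are 47 full weeks plus 3 extra days.
Each full week contributes 2 weekend days (Sat, Sun): 47 × 2 = 94.
The 3 extra days are Wednesday, Thursday, Friday — none qualify.
Total: 94 + 0 = 94.

94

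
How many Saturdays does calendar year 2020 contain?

January 1, 2020 is a Wednesday.
That's 366 days from start to end, counting both.
366 = 7 × 52 + 2, so there are 52 full weeks plus 2 extra days.
Each full week contributes one Saturday: 52 so far.
The 2 extra days are Wed, Thu — none qualify.
Total: 52 + 0 = 52.

52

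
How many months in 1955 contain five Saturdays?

5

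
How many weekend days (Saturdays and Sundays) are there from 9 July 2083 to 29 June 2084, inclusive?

9 July 2083 is a Friday.
That's 357 days from start to end, counting both.
357 = 7 × 51, so the span is exactly 51 full weeks.
Each full week contributes 2 weekend days (Sat, Sun): 51 × 2 = 102.
Total: 102.

102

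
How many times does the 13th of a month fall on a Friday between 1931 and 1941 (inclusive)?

19

Friday-the-13ths by year:
1931: Feb, Mar, Nov
1932: May
1933: Jan, Oct
1934: Apr, Jul
1935: Sep, Dec
1936: Mar, Nov
1937: Aug
1938: May
1939: Jan, Oct
1940: Sep, Dec
1941: Jun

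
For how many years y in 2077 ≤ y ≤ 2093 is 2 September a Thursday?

Day of week of September 2 in each year:
2077: Thu ✓, 2078: Fri, 2079: Sat, 2080: Mon, 2081: Tue, 2082: Wed, 2083: Thu ✓, 2084: Sat, 2085: Sun, 2086: Mon, 2087: Tue, 2088: Thu ✓, 2089: Fri, 2090: Sat, 2091: Sun, 2092: Tue, 2093: Wed
Thursdays: 2077, 2083, 2088.

3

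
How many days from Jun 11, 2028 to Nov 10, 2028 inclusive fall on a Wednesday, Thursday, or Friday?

Jun 11, 2028 is a Sunday.
The range spans 153 days (inclusive of both endpoints).
153 = 7 × 21 + 6, so there are 21 full weeks plus 6 extra days.
Each full week contributes 3 days from the set (Wed, Thu, Fri): 21 × 3 = 63.
The 6 extra days are Sun, Mon, Tue, Wed, Thu, Fri — 3 of them qualify.
Total: 63 + 3 = 66.

66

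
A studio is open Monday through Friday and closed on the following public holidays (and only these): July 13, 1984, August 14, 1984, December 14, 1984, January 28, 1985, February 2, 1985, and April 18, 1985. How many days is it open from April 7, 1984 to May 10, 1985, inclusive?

April 7, 1984 is a Saturday.
The range spans 399 days (inclusive of both endpoints).
399 = 7 × 57, so the span is exactly 57 full weeks.
Each full week contributes 5 weekdays (Mon–Fri): 57 × 5 = 285.
Total: 285.
Holidays: July 13, 1984 (Fri); August 14, 1984 (Tue); December 14, 1984 (Fri); January 28, 1985 (Mon); February 2, 1985 (Sat); April 18, 1985 (Thu).
5 of the 6 holidays fall on weekdays; the rest are weekends and were already excluded.
Business days: 285 − 5 = 280.

280 working days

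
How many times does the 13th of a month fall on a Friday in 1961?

2

The 13th falls on a Friday when the month's 13th has weekday Fri.
Jan 13 is Fri ✓; Feb 13 is Mon; Mar 13 is Mon; Apr 13 is Thu; May 13 is Sat; Jun 13 is Tue; Jul 13 is Thu; Aug 13 is Sun; Sep 13 is Wed; Oct 13 is Fri ✓; Nov 13 is Mon; Dec 13 is Wed.
Friday the 13ths: Jan, Oct.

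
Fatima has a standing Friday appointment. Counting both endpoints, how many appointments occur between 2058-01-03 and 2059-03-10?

62

2058-01-03 is a Thursday.
That's 432 days from start to end, counting both.
432 = 7 × 61 + 5, so there are 61 full weeks plus 5 extra days.
Each full week contributes one Friday: 61 so far.
The 5 extra days are Thu, Fri, Sat, Sun, Mon — 1 of them qualifies.
Total: 61 + 1 = 62.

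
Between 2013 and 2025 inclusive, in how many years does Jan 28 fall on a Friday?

Day of week of January 28 in each year:
2013: Mon, 2014: Tue, 2015: Wed, 2016: Thu, 2017: Sat, 2018: Sun, 2019: Mon, 2020: Tue, 2021: Thu, 2022: Fri ✓, 2023: Sat, 2024: Sun, 2025: Tue
Fridays: 2022.

1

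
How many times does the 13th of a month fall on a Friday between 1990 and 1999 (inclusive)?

17

Friday-the-13ths by year:
1990: Apr, Jul
1991: Sep, Dec
1992: Mar, Nov
1993: Aug
1994: May
1995: Jan, Oct
1996: Sep, Dec
1997: Jun
1998: Feb, Mar, Nov
1999: Aug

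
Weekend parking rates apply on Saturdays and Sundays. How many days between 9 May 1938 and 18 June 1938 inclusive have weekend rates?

9 May 1938 is a Monday.
That's 41 days from start to end, counting both.
41 = 7 × 5 + 6, so there are 5 full weeks plus 6 extra days.
Each full week contributes 2 weekend days (Sat, Sun): 5 × 2 = 10.
The 6 extra days are Mon, Tue, Wed, Thu, Fri, Sat — 1 of them qualifies.
Total: 10 + 1 = 11.

11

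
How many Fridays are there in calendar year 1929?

1929-01-01 is a Tuesday.
That's 365 days from start to end, counting both.
365 = 7 × 52 + 1, so there are 52 full weeks plus 1 extra day.
Each full week contributes one Friday: 52 so far.
The 1 extra day is Tuesday — none qualify.
Total: 52 + 0 = 52.

52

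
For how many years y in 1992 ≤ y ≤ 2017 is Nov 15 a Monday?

Day of week of November 15 in each year:
1992: Sun, 1993: Mon ✓, 1994: Tue, 1995: Wed, 1996: Fri, 1997: Sat, 1998: Sun, 1999: Mon ✓, 2000: Wed, 2001: Thu, 2002: Fri, 2003: Sat, 2004: Mon ✓, 2005: Tue, 2006: Wed, 2007: Thu, 2008: Sat, 2009: Sun, 2010: Mon ✓, 2011: Tue, 2012: Thu, 2013: Fri, 2014: Sat, 2015: Sun, 2016: Tue, 2017: Wed
Mondays: 1993, 1999, 2004, 2010.

4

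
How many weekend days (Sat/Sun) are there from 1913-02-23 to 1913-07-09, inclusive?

39

1913-02-23 is a Sunday.
From 1913-02-23 to 1913-07-09 is 137 days inclusive.
137 = 7 × 19 + 4, so there are 19 full weeks plus 4 extra days.
Each full week contributes 2 weekend days (Sat, Sun): 19 × 2 = 38.
The 4 extra days are Sunday, Monday, Tuesday, Wednesday — 1 of them qualifies.
Total: 38 + 1 = 39.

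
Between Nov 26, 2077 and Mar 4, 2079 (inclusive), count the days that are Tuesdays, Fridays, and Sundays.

199

Nov 26, 2077 is a Friday.
That's 464 days from start to end, counting both.
464 = 7 × 66 + 2, so there are 66 full weeks plus 2 extra days.
Each full week contributes 3 days from the set (Tue, Fri, Sun): 66 × 3 = 198.
The 2 extra days are Fri, Sat — 1 of them qualifies.
Total: 198 + 1 = 199.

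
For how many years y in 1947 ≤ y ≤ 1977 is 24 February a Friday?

Day of week of February 24 in each year:
1947: Mon, 1948: Tue, 1949: Thu, 1950: Fri ✓, 1951: Sat, 1952: Sun, 1953: Tue, 1954: Wed, 1955: Thu, 1956: Fri ✓, 1957: Sun, 1958: Mon, 1959: Tue, 1960: Wed, 1961: Fri ✓, 1962: Sat, 1963: Sun, 1964: Mon, 1965: Wed, 1966: Thu, 1967: Fri ✓, 1968: Sat, 1969: Mon, 1970: Tue, 1971: Wed, 1972: Thu, 1973: Sat, 1974: Sun, 1975: Mon, 1976: Tue, 1977: Thu
Fridays: 1950, 1956, 1961, 1967.

4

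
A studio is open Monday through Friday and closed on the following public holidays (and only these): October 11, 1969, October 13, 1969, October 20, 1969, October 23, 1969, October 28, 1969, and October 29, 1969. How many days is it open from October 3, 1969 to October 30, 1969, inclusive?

October 3, 1969 is a Friday.
The range spans 28 days (inclusive of both endpoints).
28 = 7 × 4, so the span is exactly 4 full weeks.
Each full week contributes 5 weekdays (Mon–Fri): 4 × 5 = 20.
Total: 20.
Holidays: October 11, 1969 (Sat); October 13, 1969 (Mon); October 20, 1969 (Mon); October 23, 1969 (Thu); October 28, 1969 (Tue); October 29, 1969 (Wed).
5 of the 6 holidays fall on weekdays; the rest are weekends and were already excluded.
Business days: 20 − 5 = 15.

15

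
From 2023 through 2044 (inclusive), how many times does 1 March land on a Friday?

3

Day of week of March 1 in each year:
2023: Wed, 2024: Fri ✓, 2025: Sat, 2026: Sun, 2027: Mon, 2028: Wed, 2029: Thu, 2030: Fri ✓, 2031: Sat, 2032: Mon, 2033: Tue, 2034: Wed, 2035: Thu, 2036: Sat, 2037: Sun, 2038: Mon, 2039: Tue, 2040: Thu, 2041: Fri ✓, 2042: Sat, 2043: Sun, 2044: Tue
Fridays: 2024, 2030, 2041.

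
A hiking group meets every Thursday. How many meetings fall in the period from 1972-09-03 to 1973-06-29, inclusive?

43 Thursdays

1972-09-03 is a Sunday.
The range spans 300 days (inclusive of both endpoints).
300 = 7 × 42 + 6, so there are 42 full weeks plus 6 extra days.
Each full week contributes one Thursday: 42 so far.
The 6 extra days are Sunday, Monday, Tuesday, Wednesday, Thursday, Friday — 1 of them qualifies.
Total: 42 + 1 = 43.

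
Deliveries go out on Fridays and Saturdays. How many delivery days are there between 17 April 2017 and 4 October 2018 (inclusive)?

17 April 2017 is a Monday.
The range spans 536 days (inclusive of both endpoints).
536 = 7 × 76 + 4, so there are 76 full weeks plus 4 extra days.
Each full week contributes 2 days from the set (Fri, Sat): 76 × 2 = 152.
The 4 extra days are Mon, Tue, Wed, Thu — none qualify.
Total: 152 + 0 = 152.

152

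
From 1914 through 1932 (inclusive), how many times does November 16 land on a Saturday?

Day of week of November 16 in each year:
1914: Mon, 1915: Tue, 1916: Thu, 1917: Fri, 1918: Sat ✓, 1919: Sun, 1920: Tue, 1921: Wed, 1922: Thu, 1923: Fri, 1924: Sun, 1925: Mon, 1926: Tue, 1927: Wed, 1928: Fri, 1929: Sat ✓, 1930: Sun, 1931: Mon, 1932: Wed
Saturdays: 1918, 1929.

2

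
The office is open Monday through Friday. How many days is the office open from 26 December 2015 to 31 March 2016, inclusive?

69

26 December 2015 is a Saturday.
The range spans 97 days (inclusive of both endpoints).
97 = 7 × 13 + 6, so there are 13 full weeks plus 6 extra days.
Each full week contributes 5 weekdays (Mon–Fri): 13 × 5 = 65.
The 6 extra days are Sat, Sun, Mon, Tue, Wed, Thu — 4 of them qualify.
Total: 65 + 4 = 69.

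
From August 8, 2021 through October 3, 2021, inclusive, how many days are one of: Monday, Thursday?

16

August 8, 2021 is a Sunday.
The range spans 57 days (inclusive of both endpoints).
57 = 7 × 8 + 1, so there are 8 full weeks plus 1 extra day.
Each full week contributes 2 days from the set (Mon, Thu): 8 × 2 = 16.
The 1 extra day is Sunday — none qualify.
Total: 16 + 0 = 16.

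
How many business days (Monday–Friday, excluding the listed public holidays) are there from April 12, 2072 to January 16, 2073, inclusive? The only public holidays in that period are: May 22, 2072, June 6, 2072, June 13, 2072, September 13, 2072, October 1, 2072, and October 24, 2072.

196

April 12, 2072 is a Tuesday.
That's 280 days from start to end, counting both.
280 = 7 × 40, so the span is exactly 40 full weeks.
Each full week contributes 5 weekdays (Mon–Fri): 40 × 5 = 200.
Total: 200.
Holidays: May 22, 2072 (Sun); June 6, 2072 (Mon); June 13, 2072 (Mon); September 13, 2072 (Tue); October 1, 2072 (Sat); October 24, 2072 (Mon).
4 of the 6 holidays fall on weekdays; the rest are weekends and were already excluded.
Business days: 200 − 4 = 196.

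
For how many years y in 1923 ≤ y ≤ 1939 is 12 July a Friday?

Day of week of July 12 in each year:
1923: Thu, 1924: Sat, 1925: Sun, 1926: Mon, 1927: Tue, 1928: Thu, 1929: Fri ✓, 1930: Sat, 1931: Sun, 1932: Tue, 1933: Wed, 1934: Thu, 1935: Fri ✓, 1936: Sun, 1937: Mon, 1938: Tue, 1939: Wed
Fridays: 1929, 1935.

2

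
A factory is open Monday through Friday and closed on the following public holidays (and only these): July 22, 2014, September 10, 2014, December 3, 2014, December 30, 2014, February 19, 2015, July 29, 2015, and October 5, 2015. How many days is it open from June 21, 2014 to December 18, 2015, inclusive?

383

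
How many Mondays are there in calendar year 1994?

1 January 1994 is a Saturday.
That's 365 days from start to end, counting both.
365 = 7 × 52 + 1, so there are 52 full weeks plus 1 extra day.
Each full week contributes one Monday: 52 so far.
The 1 extra day is Sat — none qualify.
Total: 52 + 0 = 52.

52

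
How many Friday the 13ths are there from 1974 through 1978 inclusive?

8

Friday-the-13ths by year:
1974: Sep, Dec
1975: Jun
1976: Feb, Aug
1977: May
1978: Jan, Oct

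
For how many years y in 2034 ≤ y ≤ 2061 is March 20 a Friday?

4

Day of week of March 20 in each year:
2034: Mon, 2035: Tue, 2036: Thu, 2037: Fri ✓, 2038: Sat, 2039: Sun, 2040: Tue, 2041: Wed, 2042: Thu, 2043: Fri ✓, 2044: Sun, 2045: Mon, 2046: Tue, 2047: Wed, 2048: Fri ✓, 2049: Sat, 2050: Sun, 2051: Mon, 2052: Wed, 2053: Thu, 2054: Fri ✓, 2055: Sat, 2056: Mon, 2057: Tue, 2058: Wed, 2059: Thu, 2060: Sat, 2061: Sun
Fridays: 2037, 2043, 2048, 2054.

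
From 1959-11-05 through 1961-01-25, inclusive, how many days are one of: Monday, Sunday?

128

1959-11-05 is a Thursday.
From 1959-11-05 to 1961-01-25 is 448 days inclusive.
448 = 7 × 64, so the span is exactly 64 full weeks.
Each full week contributes 2 days from the set (Mon, Sun): 64 × 2 = 128.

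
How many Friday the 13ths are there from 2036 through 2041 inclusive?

Friday-the-13ths by year:
2036: Jun
2037: Feb, Mar, Nov
2038: Aug
2039: May
2040: Jan, Apr, Jul
2041: Sep, Dec

11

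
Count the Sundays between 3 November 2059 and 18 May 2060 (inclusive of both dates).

3 November 2059 is a Monday.
That's 198 days from start to end, counting both.
198 = 7 × 28 + 2, so there are 28 full weeks plus 2 extra days.
Each full week contributes one Sunday: 28 so far.
The 2 extra days are Mon, Tue — none qualify.
Total: 28 + 0 = 28.

28 Sundays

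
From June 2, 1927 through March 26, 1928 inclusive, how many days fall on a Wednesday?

June 2, 1927 is a Thursday.
From June 2, 1927 to March 26, 1928 is 299 days inclusive.
299 = 7 × 42 + 5, so there are 42 full weeks plus 5 extra days.
Each full week contributes one Wednesday: 42 so far.
The 5 extra days are Thursday, Friday, Saturday, Sunday, Monday — none qualify.
Total: 42 + 0 = 42.

42 Wednesdays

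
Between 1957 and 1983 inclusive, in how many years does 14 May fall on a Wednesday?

Day of week of May 14 in each year:
1957: Tue, 1958: Wed ✓, 1959: Thu, 1960: Sat, 1961: Sun, 1962: Mon, 1963: Tue, 1964: Thu, 1965: Fri, 1966: Sat, 1967: Sun, 1968: Tue, 1969: Wed ✓, 1970: Thu, 1971: Fri, 1972: Sun, 1973: Mon, 1974: Tue, 1975: Wed ✓, 1976: Fri, 1977: Sat, 1978: Sun, 1979: Mon, 1980: Wed ✓, 1981: Thu, 1982: Fri, 1983: Sat
Wednesdays: 1958, 1969, 1975, 1980.

4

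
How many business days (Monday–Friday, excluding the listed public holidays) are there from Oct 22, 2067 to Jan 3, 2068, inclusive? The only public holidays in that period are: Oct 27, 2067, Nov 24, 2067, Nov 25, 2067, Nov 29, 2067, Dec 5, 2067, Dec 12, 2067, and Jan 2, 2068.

Oct 22, 2067 is a Saturday.
That's 74 days from start to end, counting both.
74 = 7 × 10 + 4, so there are 10 full weeks plus 4 extra days.
Each full week contributes 5 weekdays (Mon–Fri): 10 × 5 = 50.
The 4 extra days are Saturday, Sunday, Monday, Tuesday — 2 of them qualify.
Total: 50 + 2 = 52.
Holidays: Oct 27, 2067 (Thu); Nov 24, 2067 (Thu); Nov 25, 2067 (Fri); Nov 29, 2067 (Tue); Dec 5, 2067 (Mon); Dec 12, 2067 (Mon); Jan 2, 2068 (Mon).
All 7 holidays fall on weekdays, so subtract 7.
Business days: 52 − 7 = 45.

45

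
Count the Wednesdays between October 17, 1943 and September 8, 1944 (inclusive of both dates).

47

October 17, 1943 is a Sunday.
The range spans 328 days (inclusive of both endpoints).
328 = 7 × 46 + 6, so there are 46 full weeks plus 6 extra days.
Each full week contributes one Wednesday: 46 so far.
The 6 extra days are Sunday, Monday, Tuesday, Wednesday, Thursday, Friday — 1 of them qualifies.
Total: 46 + 1 = 47.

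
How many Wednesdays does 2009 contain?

Jan 1, 2009 is a Thursday.
From Jan 1, 2009 to Dec 31, 2009 is 365 days inclusive.
365 = 7 × 52 + 1, so there are 52 full weeks plus 1 extra day.
Each full week contributes one Wednesday: 52 so far.
The 1 extra day is Thursday — none qualify.
Total: 52 + 0 = 52.

52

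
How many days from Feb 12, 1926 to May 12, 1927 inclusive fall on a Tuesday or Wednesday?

Feb 12, 1926 is a Friday.
From Feb 12, 1926 to May 12, 1927 is 455 days inclusive.
455 = 7 × 65, so the span is exactly 65 full weeks.
Each full week contributes 2 days from the set (Tue, Wed): 65 × 2 = 130.
Total: 130.

130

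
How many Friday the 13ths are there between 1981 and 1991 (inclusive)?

21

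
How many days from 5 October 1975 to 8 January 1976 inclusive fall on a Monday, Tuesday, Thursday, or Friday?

55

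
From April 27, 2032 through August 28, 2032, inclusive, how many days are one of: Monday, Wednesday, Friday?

53

April 27, 2032 is a Tuesday.
That's 124 days from start to end, counting both.
124 = 7 × 17 + 5, so there are 17 full weeks plus 5 extra days.
Each full week contributes 3 days from the set (Mon, Wed, Fri): 17 × 3 = 51.
The 5 extra days are Tuesday, Wednesday, Thursday, Friday, Saturday — 2 of them qualify.
Total: 51 + 2 = 53.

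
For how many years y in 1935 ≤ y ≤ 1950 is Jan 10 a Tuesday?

Day of week of January 10 in each year:
1935: Thu, 1936: Fri, 1937: Sun, 1938: Mon, 1939: Tue ✓, 1940: Wed, 1941: Fri, 1942: Sat, 1943: Sun, 1944: Mon, 1945: Wed, 1946: Thu, 1947: Fri, 1948: Sat, 1949: Mon, 1950: Tue ✓
Tuesdays: 1939, 1950.

2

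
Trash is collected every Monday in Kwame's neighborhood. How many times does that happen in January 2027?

2027-01-01 is a Friday.
The range spans 31 days (inclusive of both endpoints).
31 = 7 × 4 + 3, so there are 4 full weeks plus 3 extra days.
Each full week contributes one Monday: 4 so far.
The 3 extra days are Friday, Saturday, Sunday — none qualify.
Total: 4 + 0 = 4.

4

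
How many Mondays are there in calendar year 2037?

2037-01-01 is a Thursday.
That's 365 days from start to end, counting both.
365 = 7 × 52 + 1, so there are 52 full weeks plus 1 extra day.
Each full week contributes one Monday: 52 so far.
The 1 extra day is Thursday — none qualify.
Total: 52 + 0 = 52.

52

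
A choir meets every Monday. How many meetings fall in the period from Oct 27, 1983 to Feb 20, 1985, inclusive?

69

Oct 27, 1983 is a Thursday.
From Oct 27, 1983 to Feb 20, 1985 is 483 days inclusive.
483 = 7 × 69, so the span is exactly 69 full weeks.
Each full week contributes one Monday: 69 so far.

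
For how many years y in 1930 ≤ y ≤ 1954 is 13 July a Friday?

3

Day of week of July 13 in each year:
1930: Sun, 1931: Mon, 1932: Wed, 1933: Thu, 1934: Fri ✓, 1935: Sat, 1936: Mon, 1937: Tue, 1938: Wed, 1939: Thu, 1940: Sat, 1941: Sun, 1942: Mon, 1943: Tue, 1944: Thu, 1945: Fri ✓, 1946: Sat, 1947: Sun, 1948: Tue, 1949: Wed, 1950: Thu, 1951: Fri ✓, 1952: Sun, 1953: Mon, 1954: Tue
Fridays: 1934, 1945, 1951.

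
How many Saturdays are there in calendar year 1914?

Jan 1, 1914 is a Thursday.
The range spans 365 days (inclusive of both endpoints).
365 = 7 × 52 + 1, so there are 52 full weeks plus 1 extra day.
Each full week contributes one Saturday: 52 so far.
The 1 extra day is Thursday — none qualify.
Total: 52 + 0 = 52.

52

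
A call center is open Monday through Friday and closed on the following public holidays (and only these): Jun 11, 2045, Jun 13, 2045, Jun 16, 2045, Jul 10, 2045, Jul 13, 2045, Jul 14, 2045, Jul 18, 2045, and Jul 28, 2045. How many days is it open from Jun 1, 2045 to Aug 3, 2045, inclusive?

39

Jun 1, 2045 is a Thursday.
From Jun 1, 2045 to Aug 3, 2045 is 64 days inclusive.
64 = 7 × 9 + 1, so there are 9 full weeks plus 1 extra day.
Each full week contributes 5 weekdays (Mon–Fri): 9 × 5 = 45.
The 1 extra day is Thursday — 1 of them qualifies.
Total: 45 + 1 = 46.
Holidays: Jun 11, 2045 (Sun); Jun 13, 2045 (Tue); Jun 16, 2045 (Fri); Jul 10, 2045 (Mon); Jul 13, 2045 (Thu); Jul 14, 2045 (Fri); Jul 18, 2045 (Tue); Jul 28, 2045 (Fri).
7 of the 8 holidays fall on weekdays; the rest are weekends and were already excluded.
Business days: 46 − 7 = 39.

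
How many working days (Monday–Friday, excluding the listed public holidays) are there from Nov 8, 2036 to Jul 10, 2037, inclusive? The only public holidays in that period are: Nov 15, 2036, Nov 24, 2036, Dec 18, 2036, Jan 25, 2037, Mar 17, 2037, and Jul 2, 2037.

171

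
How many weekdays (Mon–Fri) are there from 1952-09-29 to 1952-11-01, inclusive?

1952-09-29 is a Monday.
The range spans 34 days (inclusive of both endpoints).
34 = 7 × 4 + 6, so there are 4 full weeks plus 6 extra days.
Each full week contributes 5 weekdays (Mon–Fri): 4 × 5 = 20.
The 6 extra days are Mon, Tue, Wed, Thu, Fri, Sat — 5 of them qualify.
Total: 20 + 5 = 25.

25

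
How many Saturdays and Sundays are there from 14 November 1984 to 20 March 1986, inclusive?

14 November 1984 is a Wednesday.
That's 492 days from start to end, counting both.
492 = 7 × 70 + 2, so there are 70 full weeks plus 2 extra days.
Each full week contributes 2 weekend days (Sat, Sun): 70 × 2 = 140.
The 2 extra days are Wednesday, Thursday — none qualify.
Total: 140 + 0 = 140.

140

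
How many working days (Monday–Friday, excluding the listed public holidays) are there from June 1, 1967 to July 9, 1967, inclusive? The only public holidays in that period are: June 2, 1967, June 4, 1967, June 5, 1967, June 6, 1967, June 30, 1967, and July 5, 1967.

June 1, 1967 is a Thursday.
From June 1, 1967 to July 9, 1967 is 39 days inclusive.
39 = 7 × 5 + 4, so there are 5 full weeks plus 4 extra days.
Each full week contributes 5 weekdays (Mon–Fri): 5 × 5 = 25.
The 4 extra days are Thu, Fri, Sat, Sun — 2 of them qualify.
Total: 25 + 2 = 27.
Holidays: June 2, 1967 (Fri); June 4, 1967 (Sun); June 5, 1967 (Mon); June 6, 1967 (Tue); June 30, 1967 (Fri); July 5, 1967 (Wed).
5 of the 6 holidays fall on weekdays; the rest are weekends and were already excluded.
Business days: 27 − 5 = 22.

22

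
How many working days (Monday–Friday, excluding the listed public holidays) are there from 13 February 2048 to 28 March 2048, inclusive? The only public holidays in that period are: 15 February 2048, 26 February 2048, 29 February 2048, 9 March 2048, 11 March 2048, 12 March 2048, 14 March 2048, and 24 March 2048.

27

13 February 2048 is a Thursday.
The range spans 45 days (inclusive of both endpoints).
45 = 7 × 6 + 3, so there are 6 full weeks plus 3 extra days.
Each full week contributes 5 weekdays (Mon–Fri): 6 × 5 = 30.
The 3 extra days are Thursday, Friday, Saturday — 2 of them qualify.
Total: 30 + 2 = 32.
Holidays: 15 February 2048 (Sat); 26 February 2048 (Wed); 29 February 2048 (Sat); 9 March 2048 (Mon); 11 March 2048 (Wed); 12 March 2048 (Thu); 14 March 2048 (Sat); 24 March 2048 (Tue).
5 of the 8 holidays fall on weekdays; the rest are weekends and were already excluded.
Business days: 32 − 5 = 27.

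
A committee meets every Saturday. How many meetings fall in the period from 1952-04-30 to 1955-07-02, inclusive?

1952-04-30 is a Wednesday.
From 1952-04-30 to 1955-07-02 is 1159 days inclusive.
1159 = 7 × 165 + 4, so there are 165 full weeks plus 4 extra days.
Each full week contributes one Saturday: 165 so far.
The 4 extra days are Wednesday, Thursday, Friday, Saturday — 1 of them qualifies.
Total: 165 + 1 = 166.

166 Saturdays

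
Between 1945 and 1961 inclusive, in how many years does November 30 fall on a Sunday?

Day of week of November 30 in each year:
1945: Fri, 1946: Sat, 1947: Sun ✓, 1948: Tue, 1949: Wed, 1950: Thu, 1951: Fri, 1952: Sun ✓, 1953: Mon, 1954: Tue, 1955: Wed, 1956: Fri, 1957: Sat, 1958: Sun ✓, 1959: Mon, 1960: Wed, 1961: Thu
Sundays: 1947, 1952, 1958.

3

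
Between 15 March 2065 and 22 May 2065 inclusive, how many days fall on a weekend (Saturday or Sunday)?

19

15 March 2065 is a Sunday.
The range spans 69 days (inclusive of both endpoints).
69 = 7 × 9 + 6, so there are 9 full weeks plus 6 extra days.
Each full week contributes 2 weekend days (Sat, Sun): 9 × 2 = 18.
The 6 extra days are Sunday, Monday, Tuesday, Wednesday, Thursday, Friday — 1 of them qualifies.
Total: 18 + 1 = 19.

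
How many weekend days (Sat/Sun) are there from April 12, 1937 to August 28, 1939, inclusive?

248

April 12, 1937 is a Monday.
From April 12, 1937 to August 28, 1939 is 869 days inclusive.
869 = 7 × 124 + 1, so there are 124 full weeks plus 1 extra day.
Each full week contributes 2 weekend days (Sat, Sun): 124 × 2 = 248.
The 1 extra day is Monday — none qualify.
Total: 248 + 0 = 248.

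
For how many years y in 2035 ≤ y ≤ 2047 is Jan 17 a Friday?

Day of week of January 17 in each year:
2035: Wed, 2036: Thu, 2037: Sat, 2038: Sun, 2039: Mon, 2040: Tue, 2041: Thu, 2042: Fri ✓, 2043: Sat, 2044: Sun, 2045: Tue, 2046: Wed, 2047: Thu
Fridays: 2042.

1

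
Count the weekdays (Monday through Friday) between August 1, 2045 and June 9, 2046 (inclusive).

August 1, 2045 is a Tuesday.
That's 313 days from start to end, counting both.
313 = 7 × 44 + 5, so there are 44 full weeks plus 5 extra days.
Each full week contributes 5 weekdays (Mon–Fri): 44 × 5 = 220.
The 5 extra days are Tuesday, Wednesday, Thursday, Friday, Saturday — 4 of them qualify.
Total: 220 + 4 = 224.

224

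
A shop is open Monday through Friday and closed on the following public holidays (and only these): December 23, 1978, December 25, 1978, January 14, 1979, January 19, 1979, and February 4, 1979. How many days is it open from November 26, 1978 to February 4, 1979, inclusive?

48

November 26, 1978 is a Sunday.
The range spans 71 days (inclusive of both endpoints).
71 = 7 × 10 + 1, so there are 10 full weeks plus 1 extra day.
Each full week contributes 5 weekdays (Mon–Fri): 10 × 5 = 50.
The 1 extra day is Sunday — none qualify.
Total: 50 + 0 = 50.
Holidays: December 23, 1978 (Sat); December 25, 1978 (Mon); January 14, 1979 (Sun); January 19, 1979 (Fri); February 4, 1979 (Sun).
2 of the 5 holidays fall on weekdays; the rest are weekends and were already excluded.
Business days: 50 − 2 = 48.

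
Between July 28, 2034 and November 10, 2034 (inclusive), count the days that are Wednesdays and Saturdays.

July 28, 2034 is a Friday.
From July 28, 2034 to November 10, 2034 is 106 days inclusive.
106 = 7 × 15 + 1, so there are 15 full weeks plus 1 extra day.
Each full week contributes 2 days from the set (Wed, Sat): 15 × 2 = 30.
The 1 extra day is Fri — none qualify.
Total: 30 + 0 = 30.

30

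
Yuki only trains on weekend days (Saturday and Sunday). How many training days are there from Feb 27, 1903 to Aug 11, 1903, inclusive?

48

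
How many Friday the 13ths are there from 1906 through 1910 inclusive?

Friday-the-13ths by year:
1906: Apr, Jul
1907: Sep, Dec
1908: Mar, Nov
1909: Aug
1910: May

8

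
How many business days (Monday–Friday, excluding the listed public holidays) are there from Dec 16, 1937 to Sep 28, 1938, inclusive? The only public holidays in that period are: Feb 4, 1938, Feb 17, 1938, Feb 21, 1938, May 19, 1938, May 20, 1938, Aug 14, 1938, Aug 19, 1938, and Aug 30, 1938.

198 business days

Dec 16, 1937 is a Thursday.
That's 287 days from start to end, counting both.
287 = 7 × 41, so the span is exactly 41 full weeks.
Each full week contributes 5 weekdays (Mon–Fri): 41 × 5 = 205.
Total: 205.
Holidays: Feb 4, 1938 (Fri); Feb 17, 1938 (Thu); Feb 21, 1938 (Mon); May 19, 1938 (Thu); May 20, 1938 (Fri); Aug 14, 1938 (Sun); Aug 19, 1938 (Fri); Aug 30, 1938 (Tue).
7 of the 8 holidays fall on weekdays; the rest are weekends and were already excluded.
Business days: 205 − 7 = 198.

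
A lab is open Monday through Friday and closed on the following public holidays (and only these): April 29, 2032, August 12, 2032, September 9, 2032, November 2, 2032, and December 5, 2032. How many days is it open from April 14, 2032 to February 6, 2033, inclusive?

209 working days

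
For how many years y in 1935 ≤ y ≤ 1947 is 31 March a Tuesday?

2

Day of week of March 31 in each year:
1935: Sun, 1936: Tue ✓, 1937: Wed, 1938: Thu, 1939: Fri, 1940: Sun, 1941: Mon, 1942: Tue ✓, 1943: Wed, 1944: Fri, 1945: Sat, 1946: Sun, 1947: Mon
Tuesdays: 1936, 1942.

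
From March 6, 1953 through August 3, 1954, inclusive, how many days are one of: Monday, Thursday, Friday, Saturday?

March 6, 1953 is a Friday.
From March 6, 1953 to August 3, 1954 is 516 days inclusive.
516 = 7 × 73 + 5, so there are 73 full weeks plus 5 extra days.
Each full week contributes 4 days from the set (Mon, Thu, Fri, Sat): 73 × 4 = 292.
The 5 extra days are Friday, Saturday, Sunday, Monday, Tuesday — 3 of them qualify.
Total: 292 + 3 = 295.

295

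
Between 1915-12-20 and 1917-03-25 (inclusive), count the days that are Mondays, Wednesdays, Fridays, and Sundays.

1915-12-20 is a Monday.
That's 462 days from start to end, counting both.
462 = 7 × 66, so the span is exactly 66 full weeks.
Each full week contributes 4 days from the set (Mon, Wed, Fri, Sun): 66 × 4 = 264.

264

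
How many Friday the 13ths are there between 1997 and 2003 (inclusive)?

11

Friday-the-13ths by year:
1997: Jun
1998: Feb, Mar, Nov
1999: Aug
2000: Oct
2001: Apr, Jul
2002: Sep, Dec
2003: Jun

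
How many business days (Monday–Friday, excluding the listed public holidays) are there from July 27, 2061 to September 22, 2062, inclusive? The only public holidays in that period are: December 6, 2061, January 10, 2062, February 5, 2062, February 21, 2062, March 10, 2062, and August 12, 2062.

299 business days

July 27, 2061 is a Wednesday.
That's 423 days from start to end, counting both.
423 = 7 × 60 + 3, so there are 60 full weeks plus 3 extra days.
Each full week contributes 5 weekdays (Mon–Fri): 60 × 5 = 300.
The 3 extra days are Wed, Thu, Fri — 3 of them qualify.
Total: 300 + 3 = 303.
Holidays: December 6, 2061 (Tue); January 10, 2062 (Tue); February 5, 2062 (Sun); February 21, 2062 (Tue); March 10, 2062 (Fri); August 12, 2062 (Sat).
4 of the 6 holidays fall on weekdays; the rest are weekends and were already excluded.
Business days: 303 − 4 = 299.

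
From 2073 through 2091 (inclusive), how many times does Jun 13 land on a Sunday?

Day of week of June 13 in each year:
2073: Tue, 2074: Wed, 2075: Thu, 2076: Sat, 2077: Sun ✓, 2078: Mon, 2079: Tue, 2080: Thu, 2081: Fri, 2082: Sat, 2083: Sun ✓, 2084: Tue, 2085: Wed, 2086: Thu, 2087: Fri, 2088: Sun ✓, 2089: Mon, 2090: Tue, 2091: Wed
Sundays: 2077, 2083, 2088.

3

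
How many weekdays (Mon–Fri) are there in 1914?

261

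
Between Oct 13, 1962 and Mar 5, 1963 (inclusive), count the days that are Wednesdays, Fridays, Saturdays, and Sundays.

Oct 13, 1962 is a Saturday.
That's 144 days from start to end, counting both.
144 = 7 × 20 + 4, so there are 20 full weeks plus 4 extra days.
Each full week contributes 4 days from the set (Wed, Fri, Sat, Sun): 20 × 4 = 80.
The 4 extra days are Saturday, Sunday, Monday, Tuesday — 2 of them qualify.
Total: 80 + 2 = 82.

82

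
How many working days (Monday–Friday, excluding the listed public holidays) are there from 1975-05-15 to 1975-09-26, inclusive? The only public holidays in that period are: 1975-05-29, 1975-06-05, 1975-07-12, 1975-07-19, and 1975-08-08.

94 working days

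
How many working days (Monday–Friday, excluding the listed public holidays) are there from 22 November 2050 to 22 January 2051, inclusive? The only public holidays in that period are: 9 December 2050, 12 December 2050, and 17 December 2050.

42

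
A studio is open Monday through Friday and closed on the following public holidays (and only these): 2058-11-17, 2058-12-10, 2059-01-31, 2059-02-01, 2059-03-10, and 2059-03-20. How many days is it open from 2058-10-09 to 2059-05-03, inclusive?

144 working days

2058-10-09 is a Wednesday.
The range spans 207 days (inclusive of both endpoints).
207 = 7 × 29 + 4, so there are 29 full weeks plus 4 extra days.
Each full week contributes 5 weekdays (Mon–Fri): 29 × 5 = 145.
The 4 extra days are Wed, Thu, Fri, Sat — 3 of them qualify.
Total: 145 + 3 = 148.
Holidays: 2058-11-17 (Sun); 2058-12-10 (Tue); 2059-01-31 (Fri); 2059-02-01 (Sat); 2059-03-10 (Mon); 2059-03-20 (Thu).
4 of the 6 holidays fall on weekdays; the rest are weekends and were already excluded.
Business days: 148 − 4 = 144.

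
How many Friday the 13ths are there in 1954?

1

The 13th falls on a Friday when the month's 13th has weekday Fri.
Jan 13 is Wed; Feb 13 is Sat; Mar 13 is Sat; Apr 13 is Tue; May 13 is Thu; Jun 13 is Sun; Jul 13 is Tue; Aug 13 is Fri ✓; Sep 13 is Mon; Oct 13 is Wed; Nov 13 is Sat; Dec 13 is Mon.
Friday the 13ths: Aug.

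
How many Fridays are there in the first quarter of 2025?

13

1 January 2025 is a Wednesday.
The range spans 90 days (inclusive of both endpoints).
90 = 7 × 12 + 6, so there are 12 full weeks plus 6 extra days.
Each full week contributes one Friday: 12 so far.
The 6 extra days are Wednesday, Thursday, Friday, Saturday, Sunday, Monday — 1 of them qualifies.
Total: 12 + 1 = 13.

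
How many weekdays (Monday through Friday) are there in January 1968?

23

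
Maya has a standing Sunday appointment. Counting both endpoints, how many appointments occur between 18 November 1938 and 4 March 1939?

15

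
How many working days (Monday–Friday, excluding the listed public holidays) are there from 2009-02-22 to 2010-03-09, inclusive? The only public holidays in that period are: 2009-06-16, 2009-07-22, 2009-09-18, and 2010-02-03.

268

2009-02-22 is a Sunday.
From 2009-02-22 to 2010-03-09 is 381 days inclusive.
381 = 7 × 54 + 3, so there are 54 full weeks plus 3 extra days.
Each full week contributes 5 weekdays (Mon–Fri): 54 × 5 = 270.
The 3 extra days are Sun, Mon, Tue — 2 of them qualify.
Total: 270 + 2 = 272.
Holidays: 2009-06-16 (Tue); 2009-07-22 (Wed); 2009-09-18 (Fri); 2010-02-03 (Wed).
All 4 holidays fall on weekdays, so subtract 4.
Business days: 272 − 4 = 268.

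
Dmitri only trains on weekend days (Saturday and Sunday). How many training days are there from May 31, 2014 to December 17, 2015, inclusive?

162

May 31, 2014 is a Saturday.
From May 31, 2014 to December 17, 2015 is 566 days inclusive.
566 = 7 × 80 + 6, so there are 80 full weeks plus 6 extra days.
Each full week contributes 2 weekend days (Sat, Sun): 80 × 2 = 160.
The 6 extra days are Saturday, Sunday, Monday, Tuesday, Wednesday, Thursday — 2 of them qualify.
Total: 160 + 2 = 162.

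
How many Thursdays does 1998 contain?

January 1, 1998 is a Thursday.
From January 1, 1998 to December 31, 1998 is 365 days inclusive.
365 = 7 × 52 + 1, so there are 52 full weeks plus 1 extra day.
Each full week contributes one Thursday: 52 so far.
The 1 extra day is Thu — 1 of them qualifies.
Total: 52 + 1 = 53.

53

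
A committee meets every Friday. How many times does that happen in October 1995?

1995-10-01 is a Sunday.
That's 31 days from start to end, counting both.
31 = 7 × 4 + 3, so there are 4 full weeks plus 3 extra days.
Each full week contributes one Friday: 4 so far.
The 3 extra days are Sunday, Monday, Tuesday — none qualify.
Total: 4 + 0 = 4.

4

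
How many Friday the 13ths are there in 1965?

1

The 13th falls on a Friday when the month's 13th has weekday Fri.
Jan 13 is Wed; Feb 13 is Sat; Mar 13 is Sat; Apr 13 is Tue; May 13 is Thu; Jun 13 is Sun; Jul 13 is Tue; Aug 13 is Fri ✓; Sep 13 is Mon; Oct 13 is Wed; Nov 13 is Sat; Dec 13 is Mon.
Friday the 13ths: Aug.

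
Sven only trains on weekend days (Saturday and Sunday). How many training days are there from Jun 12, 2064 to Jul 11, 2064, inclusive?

Jun 12, 2064 is a Thursday.
The range spans 30 days (inclusive of both endpoints).
30 = 7 × 4 + 2, so there are 4 full weeks plus 2 extra days.
Each full week contributes 2 weekend days (Sat, Sun): 4 × 2 = 8.
The 2 extra days are Thursday, Friday — none qualify.
Total: 8 + 0 = 8.

8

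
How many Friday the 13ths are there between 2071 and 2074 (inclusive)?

Friday-the-13ths by year:
2071: Feb, Mar, Nov
2072: May
2073: Jan, Oct
2074: Apr, Jul

8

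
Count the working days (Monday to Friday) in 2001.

261 weekdays

January 1, 2001 is a Monday.
From January 1, 2001 to December 31, 2001 is 365 days inclusive.
365 = 7 × 52 + 1, so there are 52 full weeks plus 1 extra day.
Each full week contributes 5 weekdays (Mon–Fri): 52 × 5 = 260.
The 1 extra day is Mon — 1 of them qualifies.
Total: 260 + 1 = 261.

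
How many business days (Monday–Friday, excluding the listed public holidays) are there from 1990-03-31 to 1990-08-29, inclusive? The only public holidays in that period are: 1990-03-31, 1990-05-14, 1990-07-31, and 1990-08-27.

1990-03-31 is a Saturday.
The range spans 152 days (inclusive of both endpoints).
152 = 7 × 21 + 5, so there are 21 full weeks plus 5 extra days.
Each full week contributes 5 weekdays (Mon–Fri): 21 × 5 = 105.
The 5 extra days are Saturday, Sunday, Monday, Tuesday, Wednesday — 3 of them qualify.
Total: 105 + 3 = 108.
Holidays: 1990-03-31 (Sat); 1990-05-14 (Mon); 1990-07-31 (Tue); 1990-08-27 (Mon).
3 of the 4 holidays fall on weekdays; the rest are weekends and were already excluded.
Business days: 108 − 3 = 105.

105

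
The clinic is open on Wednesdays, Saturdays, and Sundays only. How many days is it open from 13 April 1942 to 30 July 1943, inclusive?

13 April 1942 is a Monday.
The range spans 474 days (inclusive of both endpoints).
474 = 7 × 67 + 5, so there are 67 full weeks plus 5 extra days.
Each full week contributes 3 days from the set (Wed, Sat, Sun): 67 × 3 = 201.
The 5 extra days are Mon, Tue, Wed, Thu, Fri — 1 of them qualifies.
Total: 201 + 1 = 202.

202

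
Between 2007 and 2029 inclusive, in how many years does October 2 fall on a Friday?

Day of week of October 2 in each year:
2007: Tue, 2008: Thu, 2009: Fri ✓, 2010: Sat, 2011: Sun, 2012: Tue, 2013: Wed, 2014: Thu, 2015: Fri ✓, 2016: Sun, 2017: Mon, 2018: Tue, 2019: Wed, 2020: Fri ✓, 2021: Sat, 2022: Sun, 2023: Mon, 2024: Wed, 2025: Thu, 2026: Fri ✓, 2027: Sat, 2028: Mon, 2029: Tue
Fridays: 2009, 2015, 2020, 2026.

4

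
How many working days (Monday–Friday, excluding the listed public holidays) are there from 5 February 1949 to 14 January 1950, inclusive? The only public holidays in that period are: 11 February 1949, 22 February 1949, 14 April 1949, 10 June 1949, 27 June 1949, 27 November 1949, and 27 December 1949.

239

5 February 1949 is a Saturday.
From 5 February 1949 to 14 January 1950 is 344 days inclusive.
344 = 7 × 49 + 1, so there are 49 full weeks plus 1 extra day.
Each full week contributes 5 weekdays (Mon–Fri): 49 × 5 = 245.
The 1 extra day is Saturday — none qualify.
Total: 245 + 0 = 245.
Holidays: 11 February 1949 (Fri); 22 February 1949 (Tue); 14 April 1949 (Thu); 10 June 1949 (Fri); 27 June 1949 (Mon); 27 November 1949 (Sun); 27 December 1949 (Tue).
6 of the 7 holidays fall on weekdays; the rest are weekends and were already excluded.
Business days: 245 − 6 = 239.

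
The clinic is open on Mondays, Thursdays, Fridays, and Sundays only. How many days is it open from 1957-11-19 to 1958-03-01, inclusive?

58

1957-11-19 is a Tuesday.
From 1957-11-19 to 1958-03-01 is 103 days inclusive.
103 = 7 × 14 + 5, so there are 14 full weeks plus 5 extra days.
Each full week contributes 4 days from the set (Mon, Thu, Fri, Sun): 14 × 4 = 56.
The 5 extra days are Tuesday, Wednesday, Thursday, Friday, Saturday — 2 of them qualify.
Total: 56 + 2 = 58.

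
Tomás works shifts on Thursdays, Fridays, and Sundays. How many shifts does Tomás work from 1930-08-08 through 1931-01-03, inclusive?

64

1930-08-08 is a Friday.
That's 149 days from start to end, counting both.
149 = 7 × 21 + 2, so there are 21 full weeks plus 2 extra days.
Each full week contributes 3 days from the set (Thu, Fri, Sun): 21 × 3 = 63.
The 2 extra days are Friday, Saturday — 1 of them qualifies.
Total: 63 + 1 = 64.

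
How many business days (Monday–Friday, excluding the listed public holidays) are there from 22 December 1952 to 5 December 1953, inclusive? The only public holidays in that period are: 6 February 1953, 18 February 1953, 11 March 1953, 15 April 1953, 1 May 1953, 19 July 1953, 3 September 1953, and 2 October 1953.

243 business days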